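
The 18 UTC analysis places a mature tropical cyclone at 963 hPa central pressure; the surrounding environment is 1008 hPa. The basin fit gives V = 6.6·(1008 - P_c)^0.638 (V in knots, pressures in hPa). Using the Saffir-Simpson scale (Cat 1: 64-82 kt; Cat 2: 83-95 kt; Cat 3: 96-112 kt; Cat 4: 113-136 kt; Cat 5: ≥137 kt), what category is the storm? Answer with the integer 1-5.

1

ΔP = 1008 − 963 = 45 hPa.
V ≈ 6.6 × 45^0.638 = 6.6 × 11.34 ≈ 75 kt.
75 kt falls in the Category 1 band.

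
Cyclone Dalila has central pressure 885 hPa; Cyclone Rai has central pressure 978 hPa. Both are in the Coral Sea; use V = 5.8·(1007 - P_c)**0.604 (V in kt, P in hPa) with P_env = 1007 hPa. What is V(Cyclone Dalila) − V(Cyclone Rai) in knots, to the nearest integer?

61 kt

Cyclone Dalila: ΔP = 122; V ≈ 5.8 × 122^0.604 ≈ 105.58 kt.
Cyclone Rai: ΔP = 29; V ≈ 5.8 × 29^0.604 ≈ 44.33 kt.
Difference ≈ 105.58 − 44.33 = 61.25 → 61 kt.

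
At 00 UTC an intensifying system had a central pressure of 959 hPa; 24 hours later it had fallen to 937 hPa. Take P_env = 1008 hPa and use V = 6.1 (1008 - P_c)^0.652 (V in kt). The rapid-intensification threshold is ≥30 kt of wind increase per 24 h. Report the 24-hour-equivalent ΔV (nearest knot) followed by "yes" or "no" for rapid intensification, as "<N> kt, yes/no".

V₁: ΔP = 49, V ≈ 6.1 × 49^0.652 ≈ 77.15 kt.
V₂: ΔP = 71, V ≈ 6.1 × 71^0.652 ≈ 98.25 kt.
ΔV over 24 h = 21.10 kt → 24 h equivalent = 21.10 × 24/24 ≈ 21.10 kt.
21 kt < 30 kt ⇒ not rapid intensification.

21 kt, no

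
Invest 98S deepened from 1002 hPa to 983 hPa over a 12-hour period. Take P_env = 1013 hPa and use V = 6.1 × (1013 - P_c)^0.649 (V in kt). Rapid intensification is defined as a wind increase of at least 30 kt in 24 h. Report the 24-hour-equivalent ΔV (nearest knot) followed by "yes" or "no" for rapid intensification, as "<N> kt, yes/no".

53 kt, yes

V₁: ΔP = 11, V ≈ 6.1 × 11^0.649 ≈ 28.92 kt.
V₂: ΔP = 30, V ≈ 6.1 × 30^0.649 ≈ 55.46 kt.
ΔV over 12 h = 26.54 kt → 24 h equivalent = 26.54 × 24/12 ≈ 53.08 kt.
53 kt ≥ 30 kt ⇒ rapid intensification.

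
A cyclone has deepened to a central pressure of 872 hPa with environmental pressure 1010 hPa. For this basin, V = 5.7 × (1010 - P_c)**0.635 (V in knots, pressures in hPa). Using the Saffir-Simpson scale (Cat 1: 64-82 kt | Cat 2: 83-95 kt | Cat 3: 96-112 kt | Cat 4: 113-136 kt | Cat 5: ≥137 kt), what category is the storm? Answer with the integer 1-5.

4

ΔP = 1010 − 872 = 138 hPa.
V ≈ 5.7 × 138^0.635 = 5.7 × 22.85 ≈ 130 kt.
130 kt falls in the Category 4 band.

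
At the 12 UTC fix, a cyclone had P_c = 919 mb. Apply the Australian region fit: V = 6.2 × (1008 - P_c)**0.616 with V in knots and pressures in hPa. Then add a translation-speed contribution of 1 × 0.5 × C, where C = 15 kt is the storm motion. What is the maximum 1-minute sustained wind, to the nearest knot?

106 kt

ΔP = 1008 − 919 = 89 mb.
89^0.616 ≈ 15.879.
V ≈ 6.2 × 15.879 ≈ 98.5 kt.
Translation term: 1 × 0.5 × 15 = 7.5 kt.
Corrected V ≈ 106 kt → 106 kt.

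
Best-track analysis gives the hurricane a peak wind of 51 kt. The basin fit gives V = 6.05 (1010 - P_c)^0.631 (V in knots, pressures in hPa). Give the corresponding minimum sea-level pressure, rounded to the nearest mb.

ΔP = (V / 6.05)^(1/0.631) = (51/6.05)^1.585.
51/6.05 = 8.430; 8.430^1.585 ≈ 29.32 mb.
P_c = 1010 − 29.32 = 980.68 ≈ 981 mb.

981 mb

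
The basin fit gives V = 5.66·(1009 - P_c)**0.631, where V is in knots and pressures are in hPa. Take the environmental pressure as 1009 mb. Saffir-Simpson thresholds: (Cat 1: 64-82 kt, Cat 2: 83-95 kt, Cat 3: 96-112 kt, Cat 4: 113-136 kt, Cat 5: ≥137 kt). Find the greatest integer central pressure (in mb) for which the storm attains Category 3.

920 mb

Category 3 begins at V = 96 kt.
Required ΔP = (96/5.66)^(1/0.631) = 16.961^1.585 ≈ 88.80 mb.
P_c ≤ 1009 − 88.80 = 920.20, so the highest integer P_c is 920 mb.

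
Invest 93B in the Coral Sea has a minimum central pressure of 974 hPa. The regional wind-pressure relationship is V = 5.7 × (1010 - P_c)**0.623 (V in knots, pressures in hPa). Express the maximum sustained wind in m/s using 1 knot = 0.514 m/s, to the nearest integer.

27 m/s

ΔP = 1010 − 974 = 36 hPa.
V ≈ 5.7 × 36^0.623 = 5.7 × 9.323 ≈ 53.144 kt.
53.144 × 0.514 ≈ 27.32 m/s → 27 m/s.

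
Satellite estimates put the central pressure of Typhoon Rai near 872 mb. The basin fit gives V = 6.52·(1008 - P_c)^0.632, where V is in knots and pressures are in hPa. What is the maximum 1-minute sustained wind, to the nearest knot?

ΔP = 1008 − 872 = 136 mb.
136^0.632 ≈ 22.305.
V ≈ 6.52 × 22.305 ≈ 145.4 kt.

145 kt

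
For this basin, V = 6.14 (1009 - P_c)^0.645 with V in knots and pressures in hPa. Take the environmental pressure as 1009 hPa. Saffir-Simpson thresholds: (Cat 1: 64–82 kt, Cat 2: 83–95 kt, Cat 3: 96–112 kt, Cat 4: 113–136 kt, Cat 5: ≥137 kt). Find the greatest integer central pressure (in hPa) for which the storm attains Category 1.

971 hPa

Category 1 begins at V = 64 kt.
Required ΔP = (64/6.14)^(1/0.645) = 10.423^1.550 ≈ 37.87 hPa.
P_c ≤ 1009 − 37.87 = 971.13, so the highest integer P_c is 971 hPa.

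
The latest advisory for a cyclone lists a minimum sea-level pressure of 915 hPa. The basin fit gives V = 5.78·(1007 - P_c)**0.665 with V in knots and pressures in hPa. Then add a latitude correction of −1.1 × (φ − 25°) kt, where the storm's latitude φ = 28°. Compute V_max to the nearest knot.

ΔP = 1007 − 915 = 92 hPa.
92^0.665 ≈ 20.226.
V ≈ 5.78 × 20.226 ≈ 116.9 kt.
Latitude correction: −1.1 × (28 − 25) = -3.3 kt.
Corrected V ≈ 113.6 kt → 114 kt.

114 kt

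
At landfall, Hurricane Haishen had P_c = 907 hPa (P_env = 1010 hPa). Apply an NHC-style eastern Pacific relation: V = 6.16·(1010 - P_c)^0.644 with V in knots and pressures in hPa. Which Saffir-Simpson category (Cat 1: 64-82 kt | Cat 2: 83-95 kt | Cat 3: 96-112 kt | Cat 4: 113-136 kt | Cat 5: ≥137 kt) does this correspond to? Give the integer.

4

ΔP = 1010 − 907 = 103 hPa.
V ≈ 6.16 × 103^0.644 = 6.16 × 19.78 ≈ 122 kt.
122 kt falls in the Category 4 band.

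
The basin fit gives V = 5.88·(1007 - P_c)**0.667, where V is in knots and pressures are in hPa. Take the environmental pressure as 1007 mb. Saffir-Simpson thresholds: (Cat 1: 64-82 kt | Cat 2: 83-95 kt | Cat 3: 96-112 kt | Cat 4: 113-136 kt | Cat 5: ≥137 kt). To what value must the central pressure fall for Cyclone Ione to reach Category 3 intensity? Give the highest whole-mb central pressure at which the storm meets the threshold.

941 mb

Category 3 begins at V = 96 kt.
Required ΔP = (96/5.88)^(1/0.667) = 16.327^1.499 ≈ 65.83 mb.
P_c ≤ 1007 − 65.83 = 941.17, so the highest integer P_c is 941 mb.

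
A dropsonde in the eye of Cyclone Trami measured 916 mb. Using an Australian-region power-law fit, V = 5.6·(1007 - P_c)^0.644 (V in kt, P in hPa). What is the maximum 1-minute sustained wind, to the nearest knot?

ΔP = 1007 − 916 = 91 mb.
91^0.644 ≈ 18.265.
V ≈ 5.6 × 18.265 ≈ 102.3 kt.

102 kt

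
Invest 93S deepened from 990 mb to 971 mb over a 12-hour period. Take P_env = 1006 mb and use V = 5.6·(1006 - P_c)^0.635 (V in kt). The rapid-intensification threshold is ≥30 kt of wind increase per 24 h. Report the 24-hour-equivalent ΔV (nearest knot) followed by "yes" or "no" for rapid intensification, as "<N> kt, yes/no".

V₁: ΔP = 16, V ≈ 5.6 × 16^0.635 ≈ 32.57 kt.
V₂: ΔP = 35, V ≈ 5.6 × 35^0.635 ≈ 53.54 kt.
ΔV over 12 h = 20.97 kt → 24 h equivalent = 20.97 × 24/12 ≈ 41.94 kt.
42 kt ≥ 30 kt ⇒ rapid intensification.

42 kt, yes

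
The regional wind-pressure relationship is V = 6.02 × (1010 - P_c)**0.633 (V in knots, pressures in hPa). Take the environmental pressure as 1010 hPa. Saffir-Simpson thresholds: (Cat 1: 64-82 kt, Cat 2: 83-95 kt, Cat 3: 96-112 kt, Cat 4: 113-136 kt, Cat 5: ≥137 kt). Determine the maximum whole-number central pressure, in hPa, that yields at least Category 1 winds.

Category 1 begins at V = 64 kt.
Required ΔP = (64/6.02)^(1/0.633) = 10.631^1.580 ≈ 41.86 hPa.
P_c ≤ 1010 − 41.86 = 968.14, so the highest integer P_c is 968 hPa.

968 hPa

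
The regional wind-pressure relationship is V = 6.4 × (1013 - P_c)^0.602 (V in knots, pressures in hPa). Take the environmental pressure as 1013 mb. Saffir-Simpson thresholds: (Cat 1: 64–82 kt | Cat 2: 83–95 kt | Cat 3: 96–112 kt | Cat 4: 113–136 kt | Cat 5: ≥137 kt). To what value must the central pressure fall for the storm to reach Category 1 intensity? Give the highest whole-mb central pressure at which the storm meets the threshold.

Category 1 begins at V = 64 kt.
Required ΔP = (64/6.4)^(1/0.602) = 10.000^1.661 ≈ 45.83 mb.
P_c ≤ 1013 − 45.83 = 967.17, so the highest integer P_c is 967 mb.

967 mb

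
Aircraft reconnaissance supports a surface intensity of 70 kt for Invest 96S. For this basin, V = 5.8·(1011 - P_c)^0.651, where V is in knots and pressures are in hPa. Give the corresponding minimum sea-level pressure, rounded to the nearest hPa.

ΔP = (V / 5.8)^(1/0.651) = (70/5.8)^1.536.
70/5.8 = 12.069; 12.069^1.536 ≈ 45.87 hPa.
P_c = 1011 − 45.87 = 965.13 ≈ 965 hPa.

965 hPa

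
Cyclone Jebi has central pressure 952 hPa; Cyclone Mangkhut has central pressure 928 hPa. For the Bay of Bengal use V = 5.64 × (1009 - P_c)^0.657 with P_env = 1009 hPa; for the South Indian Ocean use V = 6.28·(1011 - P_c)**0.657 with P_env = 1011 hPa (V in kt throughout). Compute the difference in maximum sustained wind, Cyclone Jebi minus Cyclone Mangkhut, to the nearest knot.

Cyclone Jebi: ΔP = 57; V ≈ 5.64 × 57^0.657 ≈ 80.33 kt.
Cyclone Mangkhut: ΔP = 83; V ≈ 6.28 × 83^0.657 ≈ 114.50 kt.
Difference ≈ 80.33 − 114.50 = -34.17 → -34 kt.

-34 kt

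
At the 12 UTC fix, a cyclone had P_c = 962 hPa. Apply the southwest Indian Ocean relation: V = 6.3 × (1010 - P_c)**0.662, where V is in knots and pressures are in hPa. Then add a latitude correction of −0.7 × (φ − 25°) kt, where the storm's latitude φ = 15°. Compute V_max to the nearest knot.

89 kt

ΔP = 1010 − 962 = 48 hPa.
48^0.662 ≈ 12.971.
V ≈ 6.3 × 12.971 ≈ 81.7 kt.
Latitude correction: −0.7 × (15 − 25) = 7 kt.
Corrected V ≈ 88.7 kt → 89 kt.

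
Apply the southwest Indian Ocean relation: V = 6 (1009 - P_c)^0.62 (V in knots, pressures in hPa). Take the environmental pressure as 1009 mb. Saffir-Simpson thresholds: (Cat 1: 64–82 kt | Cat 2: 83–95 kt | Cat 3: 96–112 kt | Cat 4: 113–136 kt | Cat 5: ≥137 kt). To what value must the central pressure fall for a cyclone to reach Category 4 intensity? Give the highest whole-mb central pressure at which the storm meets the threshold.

895 mb

Category 4 begins at V = 113 kt.
Required ΔP = (113/6)^(1/0.62) = 18.833^1.613 ≈ 113.85 mb.
P_c ≤ 1009 − 113.85 = 895.15, so the highest integer P_c is 895 mb.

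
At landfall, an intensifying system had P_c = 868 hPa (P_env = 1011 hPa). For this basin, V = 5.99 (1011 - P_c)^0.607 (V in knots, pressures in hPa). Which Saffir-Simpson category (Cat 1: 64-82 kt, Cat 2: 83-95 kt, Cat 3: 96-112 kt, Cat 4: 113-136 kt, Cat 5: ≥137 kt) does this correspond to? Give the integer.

4

ΔP = 1011 − 868 = 143 hPa.
V ≈ 5.99 × 143^0.607 = 5.99 × 20.34 ≈ 122 kt.
122 kt falls in the Category 4 band.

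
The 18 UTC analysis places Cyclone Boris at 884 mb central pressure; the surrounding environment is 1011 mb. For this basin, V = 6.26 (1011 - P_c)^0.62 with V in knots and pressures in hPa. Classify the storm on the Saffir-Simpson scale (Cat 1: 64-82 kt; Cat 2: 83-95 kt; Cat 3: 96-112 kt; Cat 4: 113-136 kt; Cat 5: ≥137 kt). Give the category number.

4

ΔP = 1011 − 884 = 127 mb.
V ≈ 6.26 × 127^0.62 = 6.26 × 20.15 ≈ 126 kt.
126 kt falls in the Category 4 band.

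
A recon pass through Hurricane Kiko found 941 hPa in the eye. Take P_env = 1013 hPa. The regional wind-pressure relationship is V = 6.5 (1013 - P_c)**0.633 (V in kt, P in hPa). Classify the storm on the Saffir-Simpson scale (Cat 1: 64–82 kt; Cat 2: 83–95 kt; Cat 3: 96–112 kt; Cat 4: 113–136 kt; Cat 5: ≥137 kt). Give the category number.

ΔP = 1013 − 941 = 72 hPa.
V ≈ 6.5 × 72^0.633 = 6.5 × 14.99 ≈ 97 kt.
97 kt falls in the Category 3 band.

3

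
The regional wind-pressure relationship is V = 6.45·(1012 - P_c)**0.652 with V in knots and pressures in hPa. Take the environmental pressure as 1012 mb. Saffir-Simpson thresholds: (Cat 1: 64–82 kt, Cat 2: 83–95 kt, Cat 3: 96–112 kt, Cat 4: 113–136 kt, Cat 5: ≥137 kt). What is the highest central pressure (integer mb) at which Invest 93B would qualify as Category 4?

931 mb

Category 4 begins at V = 113 kt.
Required ΔP = (113/6.45)^(1/0.652) = 17.519^1.534 ≈ 80.77 mb.
P_c ≤ 1012 − 80.77 = 931.23, so the highest integer P_c is 931 mb.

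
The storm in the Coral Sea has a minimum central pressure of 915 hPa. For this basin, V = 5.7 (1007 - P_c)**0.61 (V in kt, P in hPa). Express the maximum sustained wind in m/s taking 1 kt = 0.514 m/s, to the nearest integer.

46 m/s

ΔP = 1007 − 915 = 92 hPa.
V ≈ 5.7 × 92^0.61 = 5.7 × 15.773 ≈ 89.905 kt.
89.905 × 0.514 ≈ 46.21 m/s → 46 m/s.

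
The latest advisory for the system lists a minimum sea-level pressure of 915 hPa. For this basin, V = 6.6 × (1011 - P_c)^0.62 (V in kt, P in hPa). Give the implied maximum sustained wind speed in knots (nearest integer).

112 kt

ΔP = 1011 − 915 = 96 hPa.
96^0.62 ≈ 16.944.
V ≈ 6.6 × 16.944 ≈ 111.8 kt.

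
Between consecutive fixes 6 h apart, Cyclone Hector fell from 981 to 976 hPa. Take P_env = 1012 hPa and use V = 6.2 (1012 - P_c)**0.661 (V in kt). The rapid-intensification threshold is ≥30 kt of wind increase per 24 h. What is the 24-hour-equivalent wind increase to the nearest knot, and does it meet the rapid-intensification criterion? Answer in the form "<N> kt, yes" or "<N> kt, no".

25 kt, no

V₁: ΔP = 31, V ≈ 6.2 × 31^0.661 ≈ 60.00 kt.
V₂: ΔP = 36, V ≈ 6.2 × 36^0.661 ≈ 66.24 kt.
ΔV over 6 h = 6.24 kt → 24 h equivalent = 6.24 × 24/6 ≈ 24.96 kt.
25 kt < 30 kt ⇒ not rapid intensification.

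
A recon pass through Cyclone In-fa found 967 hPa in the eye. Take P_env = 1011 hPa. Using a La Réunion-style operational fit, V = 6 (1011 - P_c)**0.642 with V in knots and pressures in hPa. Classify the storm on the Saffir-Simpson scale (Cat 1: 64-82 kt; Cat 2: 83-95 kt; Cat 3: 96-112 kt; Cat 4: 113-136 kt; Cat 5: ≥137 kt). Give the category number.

1

ΔP = 1011 − 967 = 44 hPa.
V ≈ 6 × 44^0.642 = 6 × 11.35 ≈ 68 kt.
68 kt falls in the Category 1 band.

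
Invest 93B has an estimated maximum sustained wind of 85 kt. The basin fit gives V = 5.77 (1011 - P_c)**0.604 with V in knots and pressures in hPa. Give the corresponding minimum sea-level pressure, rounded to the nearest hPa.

925 hPa

ΔP = (V / 5.77)^(1/0.604) = (85/5.77)^1.656.
85/5.77 = 14.731; 14.731^1.656 ≈ 85.94 hPa.
P_c = 1011 − 85.94 = 925.06 ≈ 925 hPa.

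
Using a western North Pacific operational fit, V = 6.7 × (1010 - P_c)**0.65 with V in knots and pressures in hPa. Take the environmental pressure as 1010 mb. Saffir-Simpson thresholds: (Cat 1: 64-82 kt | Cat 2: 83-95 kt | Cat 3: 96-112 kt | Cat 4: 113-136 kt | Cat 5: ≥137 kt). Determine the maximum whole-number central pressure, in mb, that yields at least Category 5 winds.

Category 5 begins at V = 137 kt.
Required ΔP = (137/6.7)^(1/0.65) = 20.448^1.538 ≈ 103.84 mb.
P_c ≤ 1010 − 103.84 = 906.16, so the highest integer P_c is 906 mb.

906 mb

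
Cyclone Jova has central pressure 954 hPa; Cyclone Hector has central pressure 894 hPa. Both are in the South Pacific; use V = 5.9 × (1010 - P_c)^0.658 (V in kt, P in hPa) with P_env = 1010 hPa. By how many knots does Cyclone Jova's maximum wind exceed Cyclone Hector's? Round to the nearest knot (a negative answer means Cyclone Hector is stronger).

-51 kt

Cyclone Jova: ΔP = 56; V ≈ 5.9 × 56^0.658 ≈ 83.40 kt.
Cyclone Hector: ΔP = 116; V ≈ 5.9 × 116^0.658 ≈ 134.67 kt.
Difference ≈ 83.40 − 134.67 = -51.27 → -51 kt.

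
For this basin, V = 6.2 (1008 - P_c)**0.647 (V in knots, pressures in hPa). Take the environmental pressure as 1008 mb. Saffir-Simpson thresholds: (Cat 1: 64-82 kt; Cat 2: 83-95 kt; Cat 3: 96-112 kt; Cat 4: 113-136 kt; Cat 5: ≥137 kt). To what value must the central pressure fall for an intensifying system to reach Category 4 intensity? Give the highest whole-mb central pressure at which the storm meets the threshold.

Category 4 begins at V = 113 kt.
Required ΔP = (113/6.2)^(1/0.647) = 18.226^1.546 ≈ 88.82 mb.
P_c ≤ 1008 − 88.82 = 919.18, so the highest integer P_c is 919 mb.

919 mb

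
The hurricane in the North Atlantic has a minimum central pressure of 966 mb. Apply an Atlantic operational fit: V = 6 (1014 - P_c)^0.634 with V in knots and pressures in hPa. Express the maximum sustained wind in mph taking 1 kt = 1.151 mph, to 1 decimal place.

80.4 mph

ΔP = 1014 − 966 = 48 mb.
V ≈ 6 × 48^0.634 = 6 × 11.639 ≈ 69.833 kt.
69.833 × 1.151 ≈ 80.38 mph → 80.4 mph.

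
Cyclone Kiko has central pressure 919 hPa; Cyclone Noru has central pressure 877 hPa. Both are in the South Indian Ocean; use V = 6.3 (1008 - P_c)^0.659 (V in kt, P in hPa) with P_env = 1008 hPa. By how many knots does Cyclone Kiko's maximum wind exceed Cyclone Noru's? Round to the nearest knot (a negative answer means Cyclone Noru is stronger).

Cyclone Kiko: ΔP = 89; V ≈ 6.3 × 89^0.659 ≈ 121.34 kt.
Cyclone Noru: ΔP = 131; V ≈ 6.3 × 131^0.659 ≈ 156.54 kt.
Difference ≈ 121.34 − 156.54 = -35.20 → -35 kt.

-35 kt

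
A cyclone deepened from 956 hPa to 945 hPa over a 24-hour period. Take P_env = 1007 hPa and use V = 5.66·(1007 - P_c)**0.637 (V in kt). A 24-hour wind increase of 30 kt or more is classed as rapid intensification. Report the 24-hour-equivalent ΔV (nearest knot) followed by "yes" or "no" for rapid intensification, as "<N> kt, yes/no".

9 kt, no

V₁: ΔP = 51, V ≈ 5.66 × 51^0.637 ≈ 69.27 kt.
V₂: ΔP = 62, V ≈ 5.66 × 62^0.637 ≈ 78.45 kt.
ΔV over 24 h = 9.18 kt → 24 h equivalent = 9.18 × 24/24 ≈ 9.18 kt.
9 kt < 30 kt ⇒ not rapid intensification.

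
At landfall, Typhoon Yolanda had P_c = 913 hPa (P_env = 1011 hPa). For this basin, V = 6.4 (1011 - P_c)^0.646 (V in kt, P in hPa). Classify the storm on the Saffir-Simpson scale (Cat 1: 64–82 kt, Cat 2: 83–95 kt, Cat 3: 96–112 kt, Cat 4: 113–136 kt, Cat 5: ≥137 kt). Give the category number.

ΔP = 1011 − 913 = 98 hPa.
V ≈ 6.4 × 98^0.646 = 6.4 × 19.33 ≈ 124 kt.
124 kt falls in the Category 4 band.

4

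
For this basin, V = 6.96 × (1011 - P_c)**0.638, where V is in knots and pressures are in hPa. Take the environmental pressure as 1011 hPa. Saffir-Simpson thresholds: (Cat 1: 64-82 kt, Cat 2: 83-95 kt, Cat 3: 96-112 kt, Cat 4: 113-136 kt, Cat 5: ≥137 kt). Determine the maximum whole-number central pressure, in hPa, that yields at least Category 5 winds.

904 hPa

Category 5 begins at V = 137 kt.
Required ΔP = (137/6.96)^(1/0.638) = 19.684^1.567 ≈ 106.75 hPa.
P_c ≤ 1011 − 106.75 = 904.25, so the highest integer P_c is 904 hPa.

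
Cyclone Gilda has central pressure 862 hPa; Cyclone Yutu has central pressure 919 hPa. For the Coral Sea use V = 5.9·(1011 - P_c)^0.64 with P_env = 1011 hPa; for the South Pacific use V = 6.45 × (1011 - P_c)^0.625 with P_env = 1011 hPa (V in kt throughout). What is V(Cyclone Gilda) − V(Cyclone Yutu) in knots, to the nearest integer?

36 kt

Cyclone Gilda: ΔP = 149; V ≈ 5.9 × 149^0.64 ≈ 145.11 kt.
Cyclone Yutu: ΔP = 92; V ≈ 6.45 × 92^0.625 ≈ 108.87 kt.
Difference ≈ 145.11 − 108.87 = 36.24 → 36 kt.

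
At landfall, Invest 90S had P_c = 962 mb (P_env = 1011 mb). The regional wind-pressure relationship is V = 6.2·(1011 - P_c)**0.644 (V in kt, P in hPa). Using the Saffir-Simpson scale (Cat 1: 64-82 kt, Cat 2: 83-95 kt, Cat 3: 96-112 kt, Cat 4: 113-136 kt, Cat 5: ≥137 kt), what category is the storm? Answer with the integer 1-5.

1

ΔP = 1011 − 962 = 49 mb.
V ≈ 6.2 × 49^0.644 = 6.2 × 12.26 ≈ 76 kt.
76 kt falls in the Category 1 band.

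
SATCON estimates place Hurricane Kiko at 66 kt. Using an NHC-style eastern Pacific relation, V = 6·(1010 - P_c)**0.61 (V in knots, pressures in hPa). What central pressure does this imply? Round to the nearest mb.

959 mb

ΔP = (V / 6)^(1/0.61) = (66/6)^1.639.
66/6 = 11.000; 11.000^1.639 ≈ 50.96 mb.
P_c = 1010 − 50.96 = 959.04 ≈ 959 mb.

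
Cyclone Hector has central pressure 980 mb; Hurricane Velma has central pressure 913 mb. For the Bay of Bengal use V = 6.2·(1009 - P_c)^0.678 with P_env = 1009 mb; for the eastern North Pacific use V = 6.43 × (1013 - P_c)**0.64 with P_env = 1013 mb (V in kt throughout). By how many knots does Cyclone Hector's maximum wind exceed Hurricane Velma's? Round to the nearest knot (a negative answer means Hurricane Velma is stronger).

Cyclone Hector: ΔP = 29; V ≈ 6.2 × 29^0.678 ≈ 60.80 kt.
Hurricane Velma: ΔP = 100; V ≈ 6.43 × 100^0.64 ≈ 122.52 kt.
Difference ≈ 60.80 − 122.52 = -61.72 → -62 kt.

-62 kt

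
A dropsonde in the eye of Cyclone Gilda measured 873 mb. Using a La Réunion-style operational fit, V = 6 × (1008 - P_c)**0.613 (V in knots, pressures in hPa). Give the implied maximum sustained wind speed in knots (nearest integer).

121 kt

ΔP = 1008 − 873 = 135 mb.
135^0.613 ≈ 20.225.
V ≈ 6 × 20.225 ≈ 121.4 kt.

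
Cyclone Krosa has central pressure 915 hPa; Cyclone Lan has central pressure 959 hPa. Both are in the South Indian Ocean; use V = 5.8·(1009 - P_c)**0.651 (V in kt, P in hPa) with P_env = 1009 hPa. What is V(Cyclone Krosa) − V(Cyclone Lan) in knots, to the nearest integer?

38 kt

Cyclone Krosa: ΔP = 94; V ≈ 5.8 × 94^0.651 ≈ 111.67 kt.
Cyclone Lan: ΔP = 50; V ≈ 5.8 × 50^0.651 ≈ 74.04 kt.
Difference ≈ 111.67 − 74.04 = 37.63 → 38 kt.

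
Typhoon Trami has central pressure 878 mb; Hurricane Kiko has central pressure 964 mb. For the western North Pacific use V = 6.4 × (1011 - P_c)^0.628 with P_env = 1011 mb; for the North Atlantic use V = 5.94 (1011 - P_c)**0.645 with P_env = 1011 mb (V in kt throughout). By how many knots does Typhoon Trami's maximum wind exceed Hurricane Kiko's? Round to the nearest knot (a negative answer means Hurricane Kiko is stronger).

Typhoon Trami: ΔP = 133; V ≈ 6.4 × 133^0.628 ≈ 138.03 kt.
Hurricane Kiko: ΔP = 47; V ≈ 5.94 × 47^0.645 ≈ 71.17 kt.
Difference ≈ 138.03 − 71.17 = 66.86 → 67 kt.

67 kt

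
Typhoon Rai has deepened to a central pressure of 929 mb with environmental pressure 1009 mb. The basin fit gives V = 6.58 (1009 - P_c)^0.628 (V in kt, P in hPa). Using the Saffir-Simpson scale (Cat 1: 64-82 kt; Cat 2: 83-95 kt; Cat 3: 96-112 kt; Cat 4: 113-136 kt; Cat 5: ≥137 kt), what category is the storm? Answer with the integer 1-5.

3

ΔP = 1009 − 929 = 80 mb.
V ≈ 6.58 × 80^0.628 = 6.58 × 15.67 ≈ 103 kt.
103 kt falls in the Category 3 band.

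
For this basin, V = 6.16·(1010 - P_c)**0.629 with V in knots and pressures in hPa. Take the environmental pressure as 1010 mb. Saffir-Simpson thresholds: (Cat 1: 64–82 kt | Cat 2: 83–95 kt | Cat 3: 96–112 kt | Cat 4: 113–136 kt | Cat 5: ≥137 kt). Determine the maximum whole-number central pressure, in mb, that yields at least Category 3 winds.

Category 3 begins at V = 96 kt.
Required ΔP = (96/6.16)^(1/0.629) = 15.584^1.590 ≈ 78.74 mb.
P_c ≤ 1010 − 78.74 = 931.26, so the highest integer P_c is 931 mb.

931 mb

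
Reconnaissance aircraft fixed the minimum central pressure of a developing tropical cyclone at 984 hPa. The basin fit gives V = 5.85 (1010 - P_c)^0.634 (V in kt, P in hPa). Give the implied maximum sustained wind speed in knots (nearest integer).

ΔP = 1010 − 984 = 26 hPa.
26^0.634 ≈ 7.890.
V ≈ 5.85 × 7.890 ≈ 46.2 kt.

46 kt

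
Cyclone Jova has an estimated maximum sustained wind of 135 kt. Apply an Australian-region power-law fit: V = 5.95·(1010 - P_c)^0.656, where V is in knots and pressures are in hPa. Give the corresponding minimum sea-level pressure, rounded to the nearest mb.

ΔP = (V / 5.95)^(1/0.656) = (135/5.95)^1.524.
135/5.95 = 22.689; 22.689^1.524 ≈ 116.63 mb.
P_c = 1010 − 116.63 = 893.37 ≈ 893 mb.

893 mb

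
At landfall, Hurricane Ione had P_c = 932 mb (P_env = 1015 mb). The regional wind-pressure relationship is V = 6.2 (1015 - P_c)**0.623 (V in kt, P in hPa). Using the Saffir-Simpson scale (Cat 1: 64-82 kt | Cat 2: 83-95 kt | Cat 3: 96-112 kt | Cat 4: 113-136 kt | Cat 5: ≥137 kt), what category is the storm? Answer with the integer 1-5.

ΔP = 1015 − 932 = 83 mb.
V ≈ 6.2 × 83^0.623 = 6.2 × 15.69 ≈ 97 kt.
97 kt falls in the Category 3 band.

3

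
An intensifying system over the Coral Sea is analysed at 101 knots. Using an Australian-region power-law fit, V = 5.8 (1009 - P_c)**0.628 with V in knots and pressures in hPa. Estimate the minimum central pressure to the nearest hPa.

914 hPa

ΔP = (V / 5.8)^(1/0.628) = (101/5.8)^1.592.
101/5.8 = 17.414; 17.414^1.592 ≈ 94.61 hPa.
P_c = 1009 − 94.61 = 914.39 ≈ 914 hPa.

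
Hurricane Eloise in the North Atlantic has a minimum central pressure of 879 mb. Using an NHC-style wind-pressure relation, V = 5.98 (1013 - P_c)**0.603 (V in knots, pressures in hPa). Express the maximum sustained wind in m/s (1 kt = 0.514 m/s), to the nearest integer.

ΔP = 1013 − 879 = 134 mb.
V ≈ 5.98 × 134^0.603 = 5.98 × 19.171 ≈ 114.642 kt.
114.642 × 0.514 ≈ 58.93 m/s → 59 m/s.

59 m/s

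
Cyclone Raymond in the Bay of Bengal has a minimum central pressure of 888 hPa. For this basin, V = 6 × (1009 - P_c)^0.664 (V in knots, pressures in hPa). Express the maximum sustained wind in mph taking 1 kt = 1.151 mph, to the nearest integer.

167 mph

ΔP = 1009 − 888 = 121 hPa.
V ≈ 6 × 121^0.664 = 6 × 24.153 ≈ 144.917 kt.
144.917 × 1.151 ≈ 166.80 mph → 167 mph.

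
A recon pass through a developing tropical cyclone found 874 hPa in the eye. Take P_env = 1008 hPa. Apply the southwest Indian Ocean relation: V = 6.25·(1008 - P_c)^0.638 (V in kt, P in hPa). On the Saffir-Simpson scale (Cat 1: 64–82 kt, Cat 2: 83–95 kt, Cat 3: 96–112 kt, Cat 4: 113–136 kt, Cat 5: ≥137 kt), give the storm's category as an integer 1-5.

5

ΔP = 1008 − 874 = 134 hPa.
V ≈ 6.25 × 134^0.638 = 6.25 × 22.76 ≈ 142 kt.
142 kt falls in the Category 5 band.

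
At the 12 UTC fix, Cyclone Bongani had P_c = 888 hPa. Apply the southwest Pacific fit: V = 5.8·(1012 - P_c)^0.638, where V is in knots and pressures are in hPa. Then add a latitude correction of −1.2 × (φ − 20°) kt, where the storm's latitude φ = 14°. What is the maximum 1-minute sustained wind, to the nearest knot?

133 kt

ΔP = 1012 − 888 = 124 hPa.
124^0.638 ≈ 21.657.
V ≈ 5.8 × 21.657 ≈ 125.6 kt.
Latitude correction: −1.2 × (14 − 20) = 7.2 kt.
Corrected V ≈ 132.8 kt → 133 kt.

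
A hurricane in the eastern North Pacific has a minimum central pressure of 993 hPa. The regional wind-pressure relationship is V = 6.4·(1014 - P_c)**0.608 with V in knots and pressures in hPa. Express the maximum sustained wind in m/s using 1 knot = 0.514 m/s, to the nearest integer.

ΔP = 1014 − 993 = 21 hPa.
V ≈ 6.4 × 21^0.608 = 6.4 × 6.367 ≈ 40.746 kt.
40.746 × 0.514 ≈ 20.94 m/s → 21 m/s.

21 m/s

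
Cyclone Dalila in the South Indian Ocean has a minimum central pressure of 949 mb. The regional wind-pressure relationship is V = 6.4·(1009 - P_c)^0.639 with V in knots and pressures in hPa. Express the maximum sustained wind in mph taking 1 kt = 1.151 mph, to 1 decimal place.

ΔP = 1009 − 949 = 60 mb.
V ≈ 6.4 × 60^0.639 = 6.4 × 13.685 ≈ 87.583 kt.
87.583 × 1.151 ≈ 100.81 mph → 100.8 mph.

100.8 mph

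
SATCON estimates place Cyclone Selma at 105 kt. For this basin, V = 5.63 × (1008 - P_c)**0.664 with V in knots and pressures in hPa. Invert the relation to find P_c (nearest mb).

926 mb

ΔP = (V / 5.63)^(1/0.664) = (105/5.63)^1.506.
105/5.63 = 18.650; 18.650^1.506 ≈ 81.97 mb.
P_c = 1008 − 81.97 = 926.03 ≈ 926 mb.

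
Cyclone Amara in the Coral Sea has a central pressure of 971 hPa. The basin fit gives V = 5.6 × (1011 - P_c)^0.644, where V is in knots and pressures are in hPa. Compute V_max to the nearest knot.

ΔP = 1011 − 971 = 40 hPa.
40^0.644 ≈ 10.758.
V ≈ 5.6 × 10.758 ≈ 60.2 kt.

60 kt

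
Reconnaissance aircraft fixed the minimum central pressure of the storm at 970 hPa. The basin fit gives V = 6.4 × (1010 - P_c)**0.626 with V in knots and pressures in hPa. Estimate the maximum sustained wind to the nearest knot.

ΔP = 1010 − 970 = 40 hPa.
40^0.626 ≈ 10.067.
V ≈ 6.4 × 10.067 ≈ 64.4 kt.

64 kt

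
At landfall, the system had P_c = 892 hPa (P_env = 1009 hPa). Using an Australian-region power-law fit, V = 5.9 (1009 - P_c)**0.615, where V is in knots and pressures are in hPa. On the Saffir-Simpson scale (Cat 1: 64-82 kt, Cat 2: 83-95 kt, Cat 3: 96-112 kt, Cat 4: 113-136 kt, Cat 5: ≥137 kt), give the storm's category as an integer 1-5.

ΔP = 1009 − 892 = 117 hPa.
V ≈ 5.9 × 117^0.615 = 5.9 × 18.70 ≈ 110 kt.
110 kt falls in the Category 3 band.

3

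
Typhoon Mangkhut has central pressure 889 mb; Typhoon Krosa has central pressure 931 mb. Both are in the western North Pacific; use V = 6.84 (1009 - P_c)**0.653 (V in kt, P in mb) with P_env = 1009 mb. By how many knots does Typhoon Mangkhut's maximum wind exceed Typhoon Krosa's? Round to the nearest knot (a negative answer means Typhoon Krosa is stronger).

38 kt

Typhoon Mangkhut: ΔP = 120; V ≈ 6.84 × 120^0.653 ≈ 155.87 kt.
Typhoon Krosa: ΔP = 78; V ≈ 6.84 × 78^0.653 ≈ 117.65 kt.
Difference ≈ 155.87 − 117.65 = 38.22 → 38 kt.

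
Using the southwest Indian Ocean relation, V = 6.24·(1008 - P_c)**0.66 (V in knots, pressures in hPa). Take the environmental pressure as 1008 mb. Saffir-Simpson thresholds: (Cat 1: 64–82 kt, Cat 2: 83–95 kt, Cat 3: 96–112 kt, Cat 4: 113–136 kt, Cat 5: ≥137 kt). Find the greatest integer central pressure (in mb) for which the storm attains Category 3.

Category 3 begins at V = 96 kt.
Required ΔP = (96/6.24)^(1/0.66) = 15.385^1.515 ≈ 62.90 mb.
P_c ≤ 1008 − 62.90 = 945.10, so the highest integer P_c is 945 mb.

945 mb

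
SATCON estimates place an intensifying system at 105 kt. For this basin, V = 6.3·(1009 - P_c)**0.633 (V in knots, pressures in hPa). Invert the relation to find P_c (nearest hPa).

ΔP = (V / 6.3)^(1/0.633) = (105/6.3)^1.580.
105/6.3 = 16.667; 16.667^1.580 ≈ 85.16 hPa.
P_c = 1009 − 85.16 = 923.84 ≈ 924 hPa.

924 hPa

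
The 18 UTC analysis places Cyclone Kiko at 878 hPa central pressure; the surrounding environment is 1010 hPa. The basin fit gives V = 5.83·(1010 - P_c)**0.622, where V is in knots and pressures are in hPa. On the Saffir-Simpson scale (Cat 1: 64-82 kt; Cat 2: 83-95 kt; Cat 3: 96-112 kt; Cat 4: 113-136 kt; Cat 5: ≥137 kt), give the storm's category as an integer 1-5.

ΔP = 1010 − 878 = 132 hPa.
V ≈ 5.83 × 132^0.622 = 5.83 × 20.84 ≈ 122 kt.
122 kt falls in the Category 4 band.

4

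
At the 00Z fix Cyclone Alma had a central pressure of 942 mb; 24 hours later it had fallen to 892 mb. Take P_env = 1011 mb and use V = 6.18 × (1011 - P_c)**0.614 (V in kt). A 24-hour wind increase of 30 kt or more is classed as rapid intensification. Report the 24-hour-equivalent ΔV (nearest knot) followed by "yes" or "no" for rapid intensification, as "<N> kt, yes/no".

V₁: ΔP = 69, V ≈ 6.18 × 69^0.614 ≈ 83.18 kt.
V₂: ΔP = 119, V ≈ 6.18 × 119^0.614 ≈ 116.25 kt.
ΔV over 24 h = 33.07 kt → 24 h equivalent = 33.07 × 24/24 ≈ 33.07 kt.
33 kt ≥ 30 kt ⇒ rapid intensification.

33 kt, yes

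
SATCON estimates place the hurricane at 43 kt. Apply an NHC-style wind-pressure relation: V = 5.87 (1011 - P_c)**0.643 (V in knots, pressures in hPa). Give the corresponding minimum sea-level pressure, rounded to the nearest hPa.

ΔP = (V / 5.87)^(1/0.643) = (43/5.87)^1.555.
43/5.87 = 7.325; 7.325^1.555 ≈ 22.13 hPa.
P_c = 1011 − 22.13 = 988.87 ≈ 989 hPa.

989 hPa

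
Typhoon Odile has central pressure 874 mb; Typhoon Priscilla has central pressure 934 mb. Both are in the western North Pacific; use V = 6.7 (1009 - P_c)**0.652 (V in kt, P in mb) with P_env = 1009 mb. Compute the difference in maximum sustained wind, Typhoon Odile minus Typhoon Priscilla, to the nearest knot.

52 kt

Typhoon Odile: ΔP = 135; V ≈ 6.7 × 135^0.652 ≈ 164.08 kt.
Typhoon Priscilla: ΔP = 75; V ≈ 6.7 × 75^0.652 ≈ 111.84 kt.
Difference ≈ 164.08 − 111.84 = 52.24 → 52 kt.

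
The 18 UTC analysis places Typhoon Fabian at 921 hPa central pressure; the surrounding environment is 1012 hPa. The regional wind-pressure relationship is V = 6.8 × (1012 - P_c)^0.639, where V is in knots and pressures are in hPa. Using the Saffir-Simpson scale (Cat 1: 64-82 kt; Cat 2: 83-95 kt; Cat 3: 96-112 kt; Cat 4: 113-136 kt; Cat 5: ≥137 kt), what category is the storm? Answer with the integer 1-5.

4

ΔP = 1012 − 921 = 91 hPa.
V ≈ 6.8 × 91^0.639 = 6.8 × 17.86 ≈ 121 kt.
121 kt falls in the Category 4 band.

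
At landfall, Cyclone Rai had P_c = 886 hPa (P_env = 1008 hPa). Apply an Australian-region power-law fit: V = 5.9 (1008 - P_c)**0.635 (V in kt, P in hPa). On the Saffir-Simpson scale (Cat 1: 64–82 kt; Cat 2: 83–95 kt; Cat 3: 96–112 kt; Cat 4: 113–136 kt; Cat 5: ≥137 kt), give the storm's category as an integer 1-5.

4

ΔP = 1008 − 886 = 122 hPa.
V ≈ 5.9 × 122^0.635 = 5.9 × 21.13 ≈ 125 kt.
125 kt falls in the Category 4 band.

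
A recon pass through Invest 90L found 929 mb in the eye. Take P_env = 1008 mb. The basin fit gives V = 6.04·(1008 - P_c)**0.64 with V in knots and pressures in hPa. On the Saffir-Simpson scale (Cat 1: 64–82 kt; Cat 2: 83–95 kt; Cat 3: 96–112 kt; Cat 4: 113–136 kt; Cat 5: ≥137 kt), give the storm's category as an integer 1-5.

ΔP = 1008 − 929 = 79 mb.
V ≈ 6.04 × 79^0.64 = 6.04 × 16.39 ≈ 99 kt.
99 kt falls in the Category 3 band.

3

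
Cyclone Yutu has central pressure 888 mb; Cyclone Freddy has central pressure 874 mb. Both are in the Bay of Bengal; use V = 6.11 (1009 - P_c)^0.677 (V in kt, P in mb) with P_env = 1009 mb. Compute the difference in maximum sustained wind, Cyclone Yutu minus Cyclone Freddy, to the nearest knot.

Cyclone Yutu: ΔP = 121; V ≈ 6.11 × 121^0.677 ≈ 157.07 kt.
Cyclone Freddy: ΔP = 135; V ≈ 6.11 × 135^0.677 ≈ 169.15 kt.
Difference ≈ 157.07 − 169.15 = -12.08 → -12 kt.

-12 kt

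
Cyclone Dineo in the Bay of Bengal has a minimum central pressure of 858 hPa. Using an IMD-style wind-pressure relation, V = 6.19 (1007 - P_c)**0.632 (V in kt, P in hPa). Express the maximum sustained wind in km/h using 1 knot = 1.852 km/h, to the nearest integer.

271 km/h

ΔP = 1007 − 858 = 149 hPa.
V ≈ 6.19 × 149^0.632 = 6.19 × 23.629 ≈ 146.266 kt.
146.266 × 1.852 ≈ 270.89 km/h → 271 km/h.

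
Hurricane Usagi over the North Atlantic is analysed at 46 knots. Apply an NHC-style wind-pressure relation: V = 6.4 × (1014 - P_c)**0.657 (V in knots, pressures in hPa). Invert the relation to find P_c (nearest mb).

ΔP = (V / 6.4)^(1/0.657) = (46/6.4)^1.522.
46/6.4 = 7.188; 7.188^1.522 ≈ 20.13 mb.
P_c = 1014 − 20.13 = 993.87 ≈ 994 mb.

994 mb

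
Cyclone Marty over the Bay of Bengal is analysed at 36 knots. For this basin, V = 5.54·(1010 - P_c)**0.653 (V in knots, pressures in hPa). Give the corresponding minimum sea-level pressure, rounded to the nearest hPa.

ΔP = (V / 5.54)^(1/0.653) = (36/5.54)^1.531.
36/5.54 = 6.498; 6.498^1.531 ≈ 17.57 hPa.
P_c = 1010 − 17.57 = 992.43 ≈ 992 hPa.

992 hPa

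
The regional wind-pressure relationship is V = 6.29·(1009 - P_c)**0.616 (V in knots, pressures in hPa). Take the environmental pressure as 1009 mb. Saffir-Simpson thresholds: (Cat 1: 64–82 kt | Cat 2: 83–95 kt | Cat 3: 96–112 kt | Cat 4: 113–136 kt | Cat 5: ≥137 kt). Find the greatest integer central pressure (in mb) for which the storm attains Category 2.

Category 2 begins at V = 83 kt.
Required ΔP = (83/6.29)^(1/0.616) = 13.196^1.623 ≈ 65.90 mb.
P_c ≤ 1009 − 65.90 = 943.10, so the highest integer P_c is 943 mb.

943 mb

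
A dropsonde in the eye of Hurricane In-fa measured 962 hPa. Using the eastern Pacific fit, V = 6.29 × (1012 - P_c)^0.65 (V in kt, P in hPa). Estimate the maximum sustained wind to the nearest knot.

ΔP = 1012 − 962 = 50 hPa.
50^0.65 ≈ 12.715.
V ≈ 6.29 × 12.715 ≈ 80.0 kt.

80 kt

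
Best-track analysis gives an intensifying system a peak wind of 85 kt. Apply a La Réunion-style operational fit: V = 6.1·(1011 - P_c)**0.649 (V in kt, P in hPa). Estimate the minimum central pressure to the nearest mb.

953 mb

ΔP = (V / 6.1)^(1/0.649) = (85/6.1)^1.541.
85/6.1 = 13.934; 13.934^1.541 ≈ 57.92 mb.
P_c = 1011 − 57.92 = 953.08 ≈ 953 mb.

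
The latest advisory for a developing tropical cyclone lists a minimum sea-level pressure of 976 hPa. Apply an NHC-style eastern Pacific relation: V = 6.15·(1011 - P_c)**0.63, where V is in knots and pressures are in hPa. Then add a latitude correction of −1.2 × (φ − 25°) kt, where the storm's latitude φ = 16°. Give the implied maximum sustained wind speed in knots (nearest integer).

ΔP = 1011 − 976 = 35 hPa.
35^0.63 ≈ 9.392.
V ≈ 6.15 × 9.392 ≈ 57.8 kt.
Latitude correction: −1.2 × (16 − 25) = 10.8 kt.
Corrected V ≈ 68.6 kt → 69 kt.

69 kt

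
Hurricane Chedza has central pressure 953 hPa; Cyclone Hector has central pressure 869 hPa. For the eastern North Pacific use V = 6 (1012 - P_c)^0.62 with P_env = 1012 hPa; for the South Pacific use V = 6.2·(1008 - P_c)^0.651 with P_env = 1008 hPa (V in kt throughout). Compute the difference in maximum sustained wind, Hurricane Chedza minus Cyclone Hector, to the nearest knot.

-79 kt

Hurricane Chedza: ΔP = 59; V ≈ 6 × 59^0.62 ≈ 75.18 kt.
Cyclone Hector: ΔP = 139; V ≈ 6.2 × 139^0.651 ≈ 153.99 kt.
Difference ≈ 75.18 − 153.99 = -78.81 → -79 kt.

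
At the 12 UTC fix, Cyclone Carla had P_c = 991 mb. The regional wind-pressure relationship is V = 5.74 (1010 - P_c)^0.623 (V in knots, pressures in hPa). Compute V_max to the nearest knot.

36 kt

ΔP = 1010 − 991 = 19 mb.
19^0.623 ≈ 6.261.
V ≈ 5.74 × 6.261 ≈ 35.9 kt.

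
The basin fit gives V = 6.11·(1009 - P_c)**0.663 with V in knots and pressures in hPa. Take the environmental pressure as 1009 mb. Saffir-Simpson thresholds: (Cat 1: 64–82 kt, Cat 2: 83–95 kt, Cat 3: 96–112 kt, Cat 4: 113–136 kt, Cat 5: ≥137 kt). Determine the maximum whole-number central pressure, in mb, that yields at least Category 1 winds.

Category 1 begins at V = 64 kt.
Required ΔP = (64/6.11)^(1/0.663) = 10.475^1.508 ≈ 34.57 mb.
P_c ≤ 1009 − 34.57 = 974.43, so the highest integer P_c is 974 mb.

974 mb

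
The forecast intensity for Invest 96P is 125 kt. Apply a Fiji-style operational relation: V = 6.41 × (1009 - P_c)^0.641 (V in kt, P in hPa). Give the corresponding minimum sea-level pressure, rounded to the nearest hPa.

906 hPa

ΔP = (V / 6.41)^(1/0.641) = (125/6.41)^1.560.
125/6.41 = 19.501; 19.501^1.560 ≈ 102.93 hPa.
P_c = 1009 − 102.93 = 906.07 ≈ 906 hPa.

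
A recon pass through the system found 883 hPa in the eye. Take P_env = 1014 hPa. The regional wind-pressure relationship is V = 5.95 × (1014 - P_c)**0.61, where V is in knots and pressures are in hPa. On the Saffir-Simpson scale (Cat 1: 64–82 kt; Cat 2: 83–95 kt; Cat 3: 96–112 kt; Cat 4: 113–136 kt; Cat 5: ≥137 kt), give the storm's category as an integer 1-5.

ΔP = 1014 − 883 = 131 hPa.
V ≈ 5.95 × 131^0.61 = 5.95 × 19.57 ≈ 116 kt.
116 kt falls in the Category 4 band.

4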